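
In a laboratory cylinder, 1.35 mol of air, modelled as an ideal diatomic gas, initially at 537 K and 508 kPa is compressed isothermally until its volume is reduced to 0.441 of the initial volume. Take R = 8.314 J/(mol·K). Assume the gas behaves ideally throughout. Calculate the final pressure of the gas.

1150 kPa

V₁ = nRT₁/P₁ = 1.35×8.314×537/508 = 11.9 L.
Isothermal: T stays 537 K; PV = const ⇒ V₂ = 5.23 L, P₂ = 1150 kPa.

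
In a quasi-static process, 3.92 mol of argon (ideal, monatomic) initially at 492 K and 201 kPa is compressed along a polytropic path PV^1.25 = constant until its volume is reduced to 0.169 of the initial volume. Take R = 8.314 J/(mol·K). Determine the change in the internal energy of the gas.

13500 J

V₁ = nRT₁/P₁ = 3.92×8.314×492/201 = 79.8 L.
Polytropic n=1.25: T₂ = T₁(V₁/V₂)^(n−1) = 492×(5.92)^0.25 = 767 K; P₂ = P₁(V₁/V₂)^n = 1850 kPa.
For an ideal gas ΔU = nCvΔT with Cv = (3/2)R = 12.5 J/(mol·K).
ΔU = 3.92×12.5×(767−492) = 13500 J.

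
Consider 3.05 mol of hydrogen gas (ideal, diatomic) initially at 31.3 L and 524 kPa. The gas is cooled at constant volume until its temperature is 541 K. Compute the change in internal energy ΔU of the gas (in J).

T₁ = P₁V₁/(nR) = 524×31.3/(3.05×8.314) = 647 K.
Isochoric: V stays 31.3 L; P/T = const ⇒ T₂ = 541 K, P₂ = 438 kPa.
For an ideal gas ΔU = nCvΔT with Cv = (5/2)R = 20.8 J/(mol·K).
ΔU = 3.05×20.8×(541−647) = -6710 J.

-6710 J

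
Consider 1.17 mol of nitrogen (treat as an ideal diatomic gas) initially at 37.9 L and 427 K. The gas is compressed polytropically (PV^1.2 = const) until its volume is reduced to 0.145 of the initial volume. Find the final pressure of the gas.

P₁ = nRT₁/V₁ = 1.17×8.314×427/37.9 = 110 kPa.
Polytropic n=1.2: T₂ = T₁(V₁/V₂)^(n−1) = 427×(6.90)^0.20 = 628 K; P₂ = P₁(V₁/V₂)^n = 1110 kPa.

1110 kPa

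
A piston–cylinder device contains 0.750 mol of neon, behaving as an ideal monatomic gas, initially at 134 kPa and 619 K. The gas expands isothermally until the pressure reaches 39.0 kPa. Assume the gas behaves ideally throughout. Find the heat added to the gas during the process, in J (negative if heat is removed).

V₁ = nRT₁/P₁ = 0.750×8.314×619/134 = 28.8 L.
Isothermal: T stays 619 K; PV = const ⇒ V₂ = 99.0 L, P₂ = 39.0 kPa.
ΔU = 0 (ideal gas, T constant).
W = nRT ln(V₂/V₁) = 0.750×8.314×619×ln(3.44) = 4760 J.
Q = ΔU + W = 4760 J.

4760 J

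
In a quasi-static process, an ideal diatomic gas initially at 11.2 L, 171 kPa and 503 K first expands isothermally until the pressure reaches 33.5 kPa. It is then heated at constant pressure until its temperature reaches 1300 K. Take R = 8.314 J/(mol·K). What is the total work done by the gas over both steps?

n = P₁V₁/(RT₁) = 171×11.2/(8.314×503) = 0.458 mol.
Step 1 — Isothermal: T stays 503 K; PV = const ⇒ V₂ = 57.2 L, P₂ = 33.5 kPa.
ΔU = 0 (ideal gas, T constant).
W = nRT ln(V₂/V₁) = 0.458×8.314×503×ln(5.10) = 3120 J.
Q = ΔU + W = 3120 J.
State after step 1: P = 33.5 kPa, V = 57.2 L, T = 503 K.
Step 2 — Isobaric: P stays 33.5 kPa; V/T = const ⇒ T₂ = 1300 K, V₂ = 148 L.
W = PΔV = 33.5×(148−57.2) kPa·L = 3030 J.
ΔU = nCvΔT = 0.458×20.8×(1300−503) = 7590 J.
Q = ΔU + W = nCpΔT = 10600 J.
Net over both steps: W = 6160 J, Q = 13700 J, ΔU = 7590 J.

6160 J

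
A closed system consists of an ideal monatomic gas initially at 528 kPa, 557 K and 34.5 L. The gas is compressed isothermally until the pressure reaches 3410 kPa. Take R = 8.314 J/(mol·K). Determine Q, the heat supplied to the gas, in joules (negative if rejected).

-34000 J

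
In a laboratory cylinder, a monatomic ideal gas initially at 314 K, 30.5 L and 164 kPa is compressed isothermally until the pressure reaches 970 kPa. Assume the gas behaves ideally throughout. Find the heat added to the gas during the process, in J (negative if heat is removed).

n = P₁V₁/(RT₁) = 164×30.5/(8.314×314) = 1.92 mol.
Isothermal: T stays 314 K; PV = const ⇒ V₂ = 5.16 L, P₂ = 970 kPa.
ΔU = 0 (ideal gas, T constant).
W = nRT ln(V₂/V₁) = 1.92×8.314×314×ln(0.169) = -8890 J.
Q = ΔU + W = -8890 J.

-8890 J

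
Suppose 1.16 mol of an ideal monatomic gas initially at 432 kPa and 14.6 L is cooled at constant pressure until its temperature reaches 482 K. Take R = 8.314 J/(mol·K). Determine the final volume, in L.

10.8 L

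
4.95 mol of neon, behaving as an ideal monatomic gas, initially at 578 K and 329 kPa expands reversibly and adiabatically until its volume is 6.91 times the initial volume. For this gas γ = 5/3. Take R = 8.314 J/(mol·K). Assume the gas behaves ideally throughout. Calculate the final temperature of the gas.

V₁ = nRT₁/P₁ = 4.95×8.314×578/329 = 72.3 L.
Adiabatic: TV^(γ−1) = const ⇒ T₂ = 578×(0.145)^0.667 = 159 K; PV^γ = const ⇒ P₂ = 13.1 kPa.

159 K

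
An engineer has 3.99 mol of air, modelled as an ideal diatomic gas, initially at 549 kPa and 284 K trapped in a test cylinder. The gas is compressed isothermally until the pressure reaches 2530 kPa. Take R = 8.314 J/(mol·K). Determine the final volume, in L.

V₁ = nRT₁/P₁ = 3.99×8.314×284/549 = 17.2 L.
Isothermal: T stays 284 K; PV = const ⇒ V₂ = 3.72 L, P₂ = 2530 kPa.

3.72 L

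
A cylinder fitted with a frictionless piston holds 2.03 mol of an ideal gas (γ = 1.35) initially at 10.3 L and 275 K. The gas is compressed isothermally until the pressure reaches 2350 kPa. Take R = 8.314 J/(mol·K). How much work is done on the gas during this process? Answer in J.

7670 J

P₁ = nRT₁/V₁ = 2.03×8.314×275/10.3 = 451 kPa.
Isothermal: T stays 275 K; PV = const ⇒ V₂ = 1.98 L, P₂ = 2350 kPa.
W = nRT ln(V₂/V₁) = 2.03×8.314×275×ln(0.192) = -7670 J.
Work done on the gas = −W_by = 7670 J.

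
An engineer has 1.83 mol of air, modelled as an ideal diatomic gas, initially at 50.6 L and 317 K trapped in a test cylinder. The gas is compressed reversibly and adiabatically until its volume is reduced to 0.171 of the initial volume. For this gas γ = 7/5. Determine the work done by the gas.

-12400 J

P₁ = nRT₁/V₁ = 1.83×8.314×317/50.6 = 95.3 kPa.
Adiabatic: TV^(γ−1) = const ⇒ T₂ = 317×(5.85)^0.400 = 642 K; PV^γ = const ⇒ P₂ = 1130 kPa.
ΔU = nCvΔT = 1.83×20.8×(642−317) = 12400 J.
Q = 0 for an adiabatic process, so W = −ΔU = -12400 J.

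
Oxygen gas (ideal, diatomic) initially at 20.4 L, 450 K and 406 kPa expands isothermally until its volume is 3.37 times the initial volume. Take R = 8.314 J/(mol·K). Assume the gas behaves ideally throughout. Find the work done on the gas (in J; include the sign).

n = P₁V₁/(RT₁) = 406×20.4/(8.314×450) = 2.21 mol.
Isothermal: T stays 450 K; PV = const ⇒ V₂ = 68.7 L, P₂ = 120 kPa.
W = nRT ln(V₂/V₁) = 2.21×8.314×450×ln(3.37) = 10100 J.
Work done on the gas = −W_by = -10100 J.

-10100 J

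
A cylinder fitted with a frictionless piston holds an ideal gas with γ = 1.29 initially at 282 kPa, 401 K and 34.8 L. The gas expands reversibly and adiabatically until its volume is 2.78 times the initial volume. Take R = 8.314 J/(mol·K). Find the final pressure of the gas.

Adiabatic: TV^(γ−1) = const ⇒ T₂ = 401×(0.360)^0.290 = 298 K; PV^γ = const ⇒ P₂ = 75.4 kPa.

75.4 kPa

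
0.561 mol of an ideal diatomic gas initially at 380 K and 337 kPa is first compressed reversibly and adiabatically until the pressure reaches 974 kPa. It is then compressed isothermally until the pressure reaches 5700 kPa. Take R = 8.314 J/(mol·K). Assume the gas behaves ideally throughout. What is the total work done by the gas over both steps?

V₁ = nRT₁/P₁ = 0.561×8.314×380/337 = 5.26 L.
Step 1 — Adiabatic: T₂/T₁ = (P₂/P₁)^((γ−1)/γ) ⇒ T₂ = 380×(2.89)^0.286 = 515 K; V₂ = 2.46 L.
ΔU = nCvΔT = 0.561×20.8×(515−380) = 1570 J.
Q = 0 for an adiabatic process, so W = −ΔU = -1570 J.
State after step 1: P = 974 kPa, V = 2.46 L, T = 515 K.
Step 2 — Isothermal: T stays 515 K; PV = const ⇒ V₂ = 0.421 L, P₂ = 5700 kPa.
ΔU = 0 (ideal gas, T constant).
W = nRT ln(V₂/V₁) = 0.561×8.314×515×ln(0.171) = -4240 J.
Q = ΔU + W = -4240 J.
Net over both steps: W = -5810 J, Q = -4240 J, ΔU = 1570 J.

-5810 J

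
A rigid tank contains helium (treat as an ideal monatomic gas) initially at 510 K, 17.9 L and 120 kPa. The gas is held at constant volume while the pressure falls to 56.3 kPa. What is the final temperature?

Isochoric: V stays 17.9 L; P/T = const ⇒ T₂ = 239 K, P₂ = 56.3 kPa.

239 K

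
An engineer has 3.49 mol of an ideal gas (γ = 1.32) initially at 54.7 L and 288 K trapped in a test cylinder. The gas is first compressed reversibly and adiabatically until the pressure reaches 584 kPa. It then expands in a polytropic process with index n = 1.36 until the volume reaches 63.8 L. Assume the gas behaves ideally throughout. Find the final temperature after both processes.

262 K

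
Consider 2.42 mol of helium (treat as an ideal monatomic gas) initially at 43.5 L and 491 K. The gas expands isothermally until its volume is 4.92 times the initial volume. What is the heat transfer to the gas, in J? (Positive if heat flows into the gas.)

P₁ = nRT₁/V₁ = 2.42×8.314×491/43.5 = 227 kPa.
Isothermal: T stays 491 K; PV = const ⇒ V₂ = 214 L, P₂ = 46.2 kPa.
ΔU = 0 (ideal gas, T constant).
W = nRT ln(V₂/V₁) = 2.42×8.314×491×ln(4.92) = 15700 J.
Q = ΔU + W = 15700 J.

15700 J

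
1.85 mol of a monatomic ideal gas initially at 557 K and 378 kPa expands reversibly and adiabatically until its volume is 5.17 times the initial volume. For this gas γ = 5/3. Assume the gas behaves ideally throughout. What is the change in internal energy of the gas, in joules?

V₁ = nRT₁/P₁ = 1.85×8.314×557/378 = 22.7 L.
Adiabatic: TV^(γ−1) = const ⇒ T₂ = 557×(0.193)^0.667 = 186 K; PV^γ = const ⇒ P₂ = 24.5 kPa.
For an ideal gas ΔU = nCvΔT with Cv = (3/2)R = 12.5 J/(mol·K).
ΔU = 1.85×12.5×(186−557) = -8550 J.

-8550 J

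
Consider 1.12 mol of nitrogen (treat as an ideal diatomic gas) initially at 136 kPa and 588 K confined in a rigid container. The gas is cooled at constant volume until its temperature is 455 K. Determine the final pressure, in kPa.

V₁ = nRT₁/P₁ = 1.12×8.314×588/136 = 40.3 L.
Isochoric: V stays 40.3 L; P/T = const ⇒ T₂ = 455 K, P₂ = 105 kPa.

105 kPa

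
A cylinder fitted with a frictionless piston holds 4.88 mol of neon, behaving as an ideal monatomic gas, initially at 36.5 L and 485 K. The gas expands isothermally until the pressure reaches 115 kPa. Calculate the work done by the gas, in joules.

30400 J

P₁ = nRT₁/V₁ = 4.88×8.314×485/36.5 = 539 kPa.
Isothermal: T stays 485 K; PV = const ⇒ V₂ = 171 L, P₂ = 115 kPa.
W = nRT ln(V₂/V₁) = 4.88×8.314×485×ln(4.69) = 30400 J.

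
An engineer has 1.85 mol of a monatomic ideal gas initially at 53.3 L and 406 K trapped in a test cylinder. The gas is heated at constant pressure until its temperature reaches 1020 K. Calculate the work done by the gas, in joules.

9440 J

P₁ = nRT₁/V₁ = 1.85×8.314×406/53.3 = 117 kPa.
Isobaric: P stays 117 kPa; V/T = const ⇒ T₂ = 1020 K, V₂ = 134 L.
W = PΔV = 117×(134−53.3) kPa·L = 9440 J.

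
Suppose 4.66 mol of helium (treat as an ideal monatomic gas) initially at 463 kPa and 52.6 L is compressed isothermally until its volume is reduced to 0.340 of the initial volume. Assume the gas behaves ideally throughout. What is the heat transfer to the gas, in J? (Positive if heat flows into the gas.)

-26300 J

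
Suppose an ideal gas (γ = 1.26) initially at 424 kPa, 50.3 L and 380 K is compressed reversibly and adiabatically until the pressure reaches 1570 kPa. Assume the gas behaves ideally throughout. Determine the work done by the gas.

n = P₁V₁/(RT₁) = 424×50.3/(8.314×380) = 6.75 mol.
Adiabatic: T₂/T₁ = (P₂/P₁)^((γ−1)/γ) ⇒ T₂ = 380×(3.70)^0.206 = 498 K; V₂ = 17.8 L.
ΔU = nCvΔT = 6.75×32.0×(498−380) = 25400 J.
Q = 0 for an adiabatic process, so W = −ΔU = -25400 J.

-25400 J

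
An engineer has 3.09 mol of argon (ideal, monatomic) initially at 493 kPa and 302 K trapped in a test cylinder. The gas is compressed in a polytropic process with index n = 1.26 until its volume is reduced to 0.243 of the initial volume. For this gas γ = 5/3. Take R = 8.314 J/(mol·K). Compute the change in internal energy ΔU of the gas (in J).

5170 J

V₁ = nRT₁/P₁ = 3.09×8.314×302/493 = 15.7 L.
Polytropic n=1.26: T₂ = T₁(V₁/V₂)^(n−1) = 302×(4.12)^0.26 = 436 K; P₂ = P₁(V₁/V₂)^n = 2930 kPa.
For an ideal gas ΔU = nCvΔT with Cv = (3/2)R = 12.5 J/(mol·K).
ΔU = 3.09×12.5×(436−302) = 5170 J.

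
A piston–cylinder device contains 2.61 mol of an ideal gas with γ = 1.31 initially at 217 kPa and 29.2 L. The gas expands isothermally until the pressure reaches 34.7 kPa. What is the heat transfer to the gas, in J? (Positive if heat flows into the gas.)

T₁ = P₁V₁/(nR) = 217×29.2/(2.61×8.314) = 292 K.
Isothermal: T stays 292 K; PV = const ⇒ V₂ = 183 L, P₂ = 34.7 kPa.
ΔU = 0 (ideal gas, T constant).
W = nRT ln(V₂/V₁) = 2.61×8.314×292×ln(6.25) = 11600 J.
Q = ΔU + W = 11600 J.

11600 J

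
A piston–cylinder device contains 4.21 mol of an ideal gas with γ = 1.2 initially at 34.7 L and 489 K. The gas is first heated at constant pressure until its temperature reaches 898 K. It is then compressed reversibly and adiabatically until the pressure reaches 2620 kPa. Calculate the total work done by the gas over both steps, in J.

-36100 J

P₁ = nRT₁/V₁ = 4.21×8.314×489/34.7 = 493 kPa.
Step 1 — Isobaric: P stays 493 kPa; V/T = const ⇒ T₂ = 898 K, V₂ = 63.7 L.
W = PΔV = 493×(63.7−34.7) kPa·L = 14300 J.
ΔU = nCvΔT = 4.21×41.6×(898−489) = 71600 J.
Q = ΔU + W = nCpΔT = 85900 J.
State after step 1: P = 493 kPa, V = 63.7 L, T = 898 K.
Step 2 — Adiabatic: T₂/T₁ = (P₂/P₁)^((γ−1)/γ) ⇒ T₂ = 898×(5.31)^0.167 = 1190 K; V₂ = 15.8 L.
ΔU = nCvΔT = 4.21×41.6×(1190−898) = 50400 J.
Q = 0 for an adiabatic process, so W = −ΔU = -50400 J.
Net over both steps: W = -36100 J, Q = 85900 J, ΔU = 122000 J.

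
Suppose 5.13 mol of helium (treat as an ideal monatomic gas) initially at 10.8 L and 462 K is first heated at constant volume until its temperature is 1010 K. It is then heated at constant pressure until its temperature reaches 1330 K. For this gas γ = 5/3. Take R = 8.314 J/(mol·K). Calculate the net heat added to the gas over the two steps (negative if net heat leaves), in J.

P₁ = nRT₁/V₁ = 5.13×8.314×462/10.8 = 1820 kPa.
Step 1 — Isochoric: V stays 10.8 L; P/T = const ⇒ T₂ = 1010 K, P₂ = 3990 kPa.
W = 0 (no volume change).
ΔU = nCvΔT = 5.13×12.5×(1010−462) = 35100 J.
Q = ΔU = 35100 J.
State after step 1: P = 3990 kPa, V = 10.8 L, T = 1010 K.
Step 2 — Isobaric: P stays 3990 kPa; V/T = const ⇒ T₂ = 1330 K, V₂ = 14.2 L.
W = PΔV = 3990×(14.2−10.8) kPa·L = 13600 J.
ΔU = nCvΔT = 5.13×12.5×(1330−1010) = 20500 J.
Q = ΔU + W = nCpΔT = 34100 J.
Net over both steps: W = 13600 J, Q = 69200 J, ΔU = 55500 J.

69200 J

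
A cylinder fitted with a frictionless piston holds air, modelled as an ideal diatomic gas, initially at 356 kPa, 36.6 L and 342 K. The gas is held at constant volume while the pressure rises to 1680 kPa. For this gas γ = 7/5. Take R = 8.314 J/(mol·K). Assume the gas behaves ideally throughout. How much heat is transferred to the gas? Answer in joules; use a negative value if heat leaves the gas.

n = P₁V₁/(RT₁) = 356×36.6/(8.314×342) = 4.58 mol.
Isochoric: V stays 36.6 L; P/T = const ⇒ T₂ = 1610 K, P₂ = 1680 kPa.
W = 0 (no volume change).
ΔU = nCvΔT = 4.58×20.8×(1610−342) = 121000 J.
Q = ΔU = 121000 J.

121000 J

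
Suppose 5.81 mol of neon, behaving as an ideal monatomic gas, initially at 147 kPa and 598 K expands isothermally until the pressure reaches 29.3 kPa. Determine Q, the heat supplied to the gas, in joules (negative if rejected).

V₁ = nRT₁/P₁ = 5.81×8.314×598/147 = 197 L.
Isothermal: T stays 598 K; PV = const ⇒ V₂ = 986 L, P₂ = 29.3 kPa.
ΔU = 0 (ideal gas, T constant).
W = nRT ln(V₂/V₁) = 5.81×8.314×598×ln(5.02) = 46600 J.
Q = ΔU + W = 46600 J.

46600 J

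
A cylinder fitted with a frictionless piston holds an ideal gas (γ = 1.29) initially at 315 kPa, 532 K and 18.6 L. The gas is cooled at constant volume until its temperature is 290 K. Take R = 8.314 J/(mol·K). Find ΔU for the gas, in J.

n = P₁V₁/(RT₁) = 315×18.6/(8.314×532) = 1.32 mol.
Isochoric: V stays 18.6 L; P/T = const ⇒ T₂ = 290 K, P₂ = 172 kPa.
For an ideal gas ΔU = nCvΔT with Cv = R/(γ−1) = 28.7 J/(mol·K).
ΔU = 1.32×28.7×(290−532) = -9190 J.

-9190 J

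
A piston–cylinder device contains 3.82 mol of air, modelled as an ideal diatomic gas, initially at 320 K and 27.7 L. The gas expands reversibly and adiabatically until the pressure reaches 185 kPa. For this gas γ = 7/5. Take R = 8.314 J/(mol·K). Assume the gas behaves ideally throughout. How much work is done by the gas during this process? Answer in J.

4510 J

P₁ = nRT₁/V₁ = 3.82×8.314×320/27.7 = 367 kPa.
Adiabatic: T₂/T₁ = (P₂/P₁)^((γ−1)/γ) ⇒ T₂ = 320×(0.504)^0.286 = 263 K; V₂ = 45.2 L.
ΔU = nCvΔT = 3.82×20.8×(263−320) = -4510 J.
Q = 0 for an adiabatic process, so W = −ΔU = 4510 J.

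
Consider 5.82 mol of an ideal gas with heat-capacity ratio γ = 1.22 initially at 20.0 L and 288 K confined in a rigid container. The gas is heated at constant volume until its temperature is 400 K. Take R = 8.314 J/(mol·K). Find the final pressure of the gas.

968 kPa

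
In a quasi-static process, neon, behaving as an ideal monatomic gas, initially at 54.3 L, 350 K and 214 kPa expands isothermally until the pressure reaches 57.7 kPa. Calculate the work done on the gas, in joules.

-15200 J

n = P₁V₁/(RT₁) = 214×54.3/(8.314×350) = 3.99 mol.
Isothermal: T stays 350 K; PV = const ⇒ V₂ = 201 L, P₂ = 57.7 kPa.
W = nRT ln(V₂/V₁) = 3.99×8.314×350×ln(3.71) = 15200 J.
Work done on the gas = −W_by = -15200 J.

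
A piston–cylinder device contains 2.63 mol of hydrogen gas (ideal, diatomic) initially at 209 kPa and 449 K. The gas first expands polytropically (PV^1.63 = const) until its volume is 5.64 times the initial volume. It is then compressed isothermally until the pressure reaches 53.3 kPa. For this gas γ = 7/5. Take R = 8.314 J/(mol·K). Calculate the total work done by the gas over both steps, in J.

V₁ = nRT₁/P₁ = 2.63×8.314×449/209 = 47.0 L.
Step 1 — Polytropic n=1.63: T₂ = T₁(V₁/V₂)^(n−1) = 449×(0.177)^0.63 = 151 K; P₂ = P₁(V₁/V₂)^n = 12.5 kPa.
W = (P₁V₁−P₂V₂)/(n−1) = (209×47.0−12.5×265)/0.63 = 10300 J.
ΔU = nCvΔT = 2.63×20.8×(151−449) = -16300 J.
Q = ΔU + W = -5950 J.
State after step 1: P = 12.5 kPa, V = 265 L, T = 151 K.
Step 2 — Isothermal: T stays 151 K; PV = const ⇒ V₂ = 61.9 L, P₂ = 53.3 kPa.
ΔU = 0 (ideal gas, T constant).
W = nRT ln(V₂/V₁) = 2.63×8.314×151×ln(0.234) = -4800 J.
Q = ΔU + W = -4800 J.
Net over both steps: W = 5550 J, Q = -10700 J, ΔU = -16300 J.

5550 J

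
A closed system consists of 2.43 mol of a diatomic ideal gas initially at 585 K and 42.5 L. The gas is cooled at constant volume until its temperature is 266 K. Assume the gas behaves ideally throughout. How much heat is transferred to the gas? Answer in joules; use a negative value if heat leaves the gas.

-16100 J

P₁ = nRT₁/V₁ = 2.43×8.314×585/42.5 = 278 kPa.
Isochoric: V stays 42.5 L; P/T = const ⇒ T₂ = 266 K, P₂ = 126 kPa.
W = 0 (no volume change).
ΔU = nCvΔT = 2.43×20.8×(266−585) = -16100 J.
Q = ΔU = -16100 J.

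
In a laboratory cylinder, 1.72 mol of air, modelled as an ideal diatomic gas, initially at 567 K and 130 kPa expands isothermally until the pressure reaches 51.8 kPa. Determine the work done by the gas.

7460 J

V₁ = nRT₁/P₁ = 1.72×8.314×567/130 = 62.4 L.
Isothermal: T stays 567 K; PV = const ⇒ V₂ = 157 L, P₂ = 51.8 kPa.
W = nRT ln(V₂/V₁) = 1.72×8.314×567×ln(2.51) = 7460 J.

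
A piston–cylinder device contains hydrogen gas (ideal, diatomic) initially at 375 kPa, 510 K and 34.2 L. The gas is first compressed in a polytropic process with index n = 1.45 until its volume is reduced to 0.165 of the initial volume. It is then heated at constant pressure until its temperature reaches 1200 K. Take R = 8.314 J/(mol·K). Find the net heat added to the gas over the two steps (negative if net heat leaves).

9080 J

n = P₁V₁/(RT₁) = 375×34.2/(8.314×510) = 3.02 mol.
Step 1 — Polytropic n=1.45: T₂ = T₁(V₁/V₂)^(n−1) = 510×(6.06)^0.45 = 1150 K; P₂ = P₁(V₁/V₂)^n = 5110 kPa.
W = (P₁V₁−P₂V₂)/(n−1) = (375×34.2−5110×5.64)/0.45 = -35600 J.
ΔU = nCvΔT = 3.02×20.8×(1150−510) = 40100 J.
Q = ΔU + W = 4450 J.
State after step 1: P = 5110 kPa, V = 5.64 L, T = 1150 K.
Step 2 — Isobaric: P stays 5110 kPa; V/T = const ⇒ T₂ = 1200 K, V₂ = 5.90 L.
W = PΔV = 5110×(5.90−5.64) kPa·L = 1320 J.
ΔU = nCvΔT = 3.02×20.8×(1200−1150) = 3310 J.
Q = ΔU + W = nCpΔT = 4630 J.
Net over both steps: W = -34300 J, Q = 9080 J, ΔU = 43400 J.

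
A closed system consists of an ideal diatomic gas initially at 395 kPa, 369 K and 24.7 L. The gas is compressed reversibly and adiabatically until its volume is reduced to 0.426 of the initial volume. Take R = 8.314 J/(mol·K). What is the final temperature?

519 K

Adiabatic: TV^(γ−1) = const ⇒ T₂ = 369×(2.35)^0.400 = 519 K; PV^γ = const ⇒ P₂ = 1300 kPa.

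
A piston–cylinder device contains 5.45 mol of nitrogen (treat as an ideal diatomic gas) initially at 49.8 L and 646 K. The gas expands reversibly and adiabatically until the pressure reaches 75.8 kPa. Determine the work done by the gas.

32400 J

P₁ = nRT₁/V₁ = 5.45×8.314×646/49.8 = 588 kPa.
Adiabatic: T₂/T₁ = (P₂/P₁)^((γ−1)/γ) ⇒ T₂ = 646×(0.129)^0.286 = 360 K; V₂ = 215 L.
ΔU = nCvΔT = 5.45×20.8×(360−646) = -32400 J.
Q = 0 for an adiabatic process, so W = −ΔU = 32400 J.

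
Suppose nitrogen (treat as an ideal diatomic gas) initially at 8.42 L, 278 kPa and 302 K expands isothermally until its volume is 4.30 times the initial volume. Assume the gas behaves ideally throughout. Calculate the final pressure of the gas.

Isothermal: T stays 302 K; PV = const ⇒ V₂ = 36.2 L, P₂ = 64.7 kPa.

64.7 kPa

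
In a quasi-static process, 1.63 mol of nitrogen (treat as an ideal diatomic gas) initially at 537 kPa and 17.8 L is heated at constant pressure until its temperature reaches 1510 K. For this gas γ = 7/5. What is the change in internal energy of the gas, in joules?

27300 J

T₁ = P₁V₁/(nR) = 537×17.8/(1.63×8.314) = 705 K.
Isobaric: P stays 537 kPa; V/T = const ⇒ T₂ = 1510 K, V₂ = 38.1 L.
For an ideal gas ΔU = nCvΔT with Cv = (5/2)R = 20.8 J/(mol·K).
ΔU = 1.63×20.8×(1510−705) = 27300 J.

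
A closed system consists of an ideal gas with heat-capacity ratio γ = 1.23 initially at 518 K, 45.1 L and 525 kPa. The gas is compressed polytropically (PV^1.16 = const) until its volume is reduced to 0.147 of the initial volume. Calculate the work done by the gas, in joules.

-53100 J

n = P₁V₁/(RT₁) = 525×45.1/(8.314×518) = 5.50 mol.
Polytropic n=1.16: T₂ = T₁(V₁/V₂)^(n−1) = 518×(6.80)^0.16 = 704 K; P₂ = P₁(V₁/V₂)^n = 4850 kPa.
W = (P₁V₁−P₂V₂)/(n−1) = (525×45.1−4850×6.63)/0.16 = -53100 J.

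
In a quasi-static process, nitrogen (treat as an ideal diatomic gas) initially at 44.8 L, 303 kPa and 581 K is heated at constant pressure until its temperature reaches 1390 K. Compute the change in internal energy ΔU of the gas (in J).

47300 J

n = P₁V₁/(RT₁) = 303×44.8/(8.314×581) = 2.81 mol.
Isobaric: P stays 303 kPa; V/T = const ⇒ T₂ = 1390 K, V₂ = 107 L.
For an ideal gas ΔU = nCvΔT with Cv = (5/2)R = 20.8 J/(mol·K).
ΔU = 2.81×20.8×(1390−581) = 47300 J.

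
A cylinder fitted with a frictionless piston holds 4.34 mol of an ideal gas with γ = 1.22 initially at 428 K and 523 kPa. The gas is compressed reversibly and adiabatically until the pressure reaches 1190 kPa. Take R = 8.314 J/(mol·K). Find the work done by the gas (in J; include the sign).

-11200 J

V₁ = nRT₁/P₁ = 4.34×8.314×428/523 = 29.5 L.
Adiabatic: T₂/T₁ = (P₂/P₁)^((γ−1)/γ) ⇒ T₂ = 428×(2.28)^0.180 = 496 K; V₂ = 15.1 L.
ΔU = nCvΔT = 4.34×37.8×(496−428) = 11200 J.
Q = 0 for an adiabatic process, so W = −ΔU = -11200 J.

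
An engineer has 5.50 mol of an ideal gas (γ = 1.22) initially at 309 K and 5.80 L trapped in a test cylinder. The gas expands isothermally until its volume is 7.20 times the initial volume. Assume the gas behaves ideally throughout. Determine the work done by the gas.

27900 J

P₁ = nRT₁/V₁ = 5.50×8.314×309/5.80 = 2440 kPa.
Isothermal: T stays 309 K; PV = const ⇒ V₂ = 41.8 L, P₂ = 338 kPa.
W = nRT ln(V₂/V₁) = 5.50×8.314×309×ln(7.20) = 27900 J.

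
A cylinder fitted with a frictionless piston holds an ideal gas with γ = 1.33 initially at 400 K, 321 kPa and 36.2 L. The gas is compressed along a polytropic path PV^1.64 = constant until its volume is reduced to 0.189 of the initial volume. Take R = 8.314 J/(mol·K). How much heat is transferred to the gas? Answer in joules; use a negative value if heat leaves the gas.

32500 J

n = P₁V₁/(RT₁) = 321×36.2/(8.314×400) = 3.49 mol.
Polytropic n=1.64: T₂ = T₁(V₁/V₂)^(n−1) = 400×(5.29)^0.64 = 1160 K; P₂ = P₁(V₁/V₂)^n = 4930 kPa.
W = (P₁V₁−P₂V₂)/(n−1) = (321×36.2−4930×6.84)/0.64 = -34600 J.
ΔU = nCvΔT = 3.49×25.2×(1160−400) = 67100 J.
Q = ΔU + W = 32500 J.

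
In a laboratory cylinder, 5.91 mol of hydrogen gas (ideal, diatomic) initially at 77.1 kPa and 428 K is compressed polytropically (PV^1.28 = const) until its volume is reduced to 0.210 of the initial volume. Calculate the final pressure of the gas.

568 kPa

V₁ = nRT₁/P₁ = 5.91×8.314×428/77.1 = 273 L.
Polytropic n=1.28: T₂ = T₁(V₁/V₂)^(n−1) = 428×(4.76)^0.28 = 663 K; P₂ = P₁(V₁/V₂)^n = 568 kPa.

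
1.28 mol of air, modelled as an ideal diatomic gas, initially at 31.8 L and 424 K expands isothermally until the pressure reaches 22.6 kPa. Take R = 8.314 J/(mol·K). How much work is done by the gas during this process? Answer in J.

8290 J

P₁ = nRT₁/V₁ = 1.28×8.314×424/31.8 = 142 kPa.
Isothermal: T stays 424 K; PV = const ⇒ V₂ = 200 L, P₂ = 22.6 kPa.
W = nRT ln(V₂/V₁) = 1.28×8.314×424×ln(6.28) = 8290 J.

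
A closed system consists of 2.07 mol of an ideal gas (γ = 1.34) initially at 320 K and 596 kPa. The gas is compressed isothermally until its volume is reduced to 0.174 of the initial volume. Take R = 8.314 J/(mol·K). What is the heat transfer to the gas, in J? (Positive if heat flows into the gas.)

-9630 J

V₁ = nRT₁/P₁ = 2.07×8.314×320/596 = 9.24 L.
Isothermal: T stays 320 K; PV = const ⇒ V₂ = 1.61 L, P₂ = 3430 kPa.
ΔU = 0 (ideal gas, T constant).
W = nRT ln(V₂/V₁) = 2.07×8.314×320×ln(0.174) = -9630 J.
Q = ΔU + W = -9630 J.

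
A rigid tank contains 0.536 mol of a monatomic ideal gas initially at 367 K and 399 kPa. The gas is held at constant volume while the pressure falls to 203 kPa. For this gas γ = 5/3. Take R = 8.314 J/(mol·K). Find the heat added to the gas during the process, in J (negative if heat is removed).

-1210 J

V₁ = nRT₁/P₁ = 0.536×8.314×367/399 = 4.10 L.
Isochoric: V stays 4.10 L; P/T = const ⇒ T₂ = 187 K, P₂ = 203 kPa.
W = 0 (no volume change).
ΔU = nCvΔT = 0.536×12.5×(187−367) = -1210 J.
Q = ΔU = -1210 J.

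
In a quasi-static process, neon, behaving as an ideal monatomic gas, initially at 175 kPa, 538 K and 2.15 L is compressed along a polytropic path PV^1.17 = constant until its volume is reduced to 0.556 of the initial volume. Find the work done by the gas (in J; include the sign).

n = P₁V₁/(RT₁) = 175×2.15/(8.314×538) = 0.0841 mol.
Polytropic n=1.17: T₂ = T₁(V₁/V₂)^(n−1) = 538×(1.80)^0.17 = 594 K; P₂ = P₁(V₁/V₂)^n = 348 kPa.
W = (P₁V₁−P₂V₂)/(n−1) = (175×2.15−348×1.20)/0.17 = -232 J.

-232 J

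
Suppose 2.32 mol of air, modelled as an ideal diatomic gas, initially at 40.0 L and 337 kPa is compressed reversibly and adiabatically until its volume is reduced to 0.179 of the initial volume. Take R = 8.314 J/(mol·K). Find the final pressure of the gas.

3750 kPa

T₁ = P₁V₁/(nR) = 337×40.0/(2.32×8.314) = 699 K.
Adiabatic: TV^(γ−1) = const ⇒ T₂ = 699×(5.59)^0.400 = 1390 K; PV^γ = const ⇒ P₂ = 3750 kPa.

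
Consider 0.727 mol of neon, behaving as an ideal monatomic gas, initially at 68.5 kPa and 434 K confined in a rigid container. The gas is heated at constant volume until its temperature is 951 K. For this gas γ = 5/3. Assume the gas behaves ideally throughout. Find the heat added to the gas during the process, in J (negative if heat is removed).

4690 J

V₁ = nRT₁/P₁ = 0.727×8.314×434/68.5 = 38.3 L.
Isochoric: V stays 38.3 L; P/T = const ⇒ T₂ = 951 K, P₂ = 150 kPa.
W = 0 (no volume change).
ΔU = nCvΔT = 0.727×12.5×(951−434) = 4690 J.
Q = ΔU = 4690 J.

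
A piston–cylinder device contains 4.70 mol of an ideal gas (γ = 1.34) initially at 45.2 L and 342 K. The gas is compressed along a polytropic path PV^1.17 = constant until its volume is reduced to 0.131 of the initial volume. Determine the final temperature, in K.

483 K

P₁ = nRT₁/V₁ = 4.70×8.314×342/45.2 = 296 kPa.
Polytropic n=1.17: T₂ = T₁(V₁/V₂)^(n−1) = 342×(7.63)^0.17 = 483 K; P₂ = P₁(V₁/V₂)^n = 3190 kPa.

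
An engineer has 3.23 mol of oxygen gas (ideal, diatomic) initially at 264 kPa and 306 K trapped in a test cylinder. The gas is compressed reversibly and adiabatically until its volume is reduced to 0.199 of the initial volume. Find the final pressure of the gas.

2530 kPa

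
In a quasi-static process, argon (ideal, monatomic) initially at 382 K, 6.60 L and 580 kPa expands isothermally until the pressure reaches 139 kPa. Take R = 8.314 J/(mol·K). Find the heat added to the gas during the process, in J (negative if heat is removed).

n = P₁V₁/(RT₁) = 580×6.60/(8.314×382) = 1.21 mol.
Isothermal: T stays 382 K; PV = const ⇒ V₂ = 27.5 L, P₂ = 139 kPa.
ΔU = 0 (ideal gas, T constant).
W = nRT ln(V₂/V₁) = 1.21×8.314×382×ln(4.17) = 5470 J.
Q = ΔU + W = 5470 J.

5470 J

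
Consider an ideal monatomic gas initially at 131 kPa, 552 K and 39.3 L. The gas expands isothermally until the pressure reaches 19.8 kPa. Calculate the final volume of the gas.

260 L

Isothermal: T stays 552 K; PV = const ⇒ V₂ = 260 L, P₂ = 19.8 kPa.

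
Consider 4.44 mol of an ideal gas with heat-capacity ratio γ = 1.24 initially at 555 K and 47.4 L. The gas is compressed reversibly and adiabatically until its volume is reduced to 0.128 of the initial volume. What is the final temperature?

P₁ = nRT₁/V₁ = 4.44×8.314×555/47.4 = 432 kPa.
Adiabatic: TV^(γ−1) = const ⇒ T₂ = 555×(7.81)^0.240 = 909 K; PV^γ = const ⇒ P₂ = 5530 kPa.

909 K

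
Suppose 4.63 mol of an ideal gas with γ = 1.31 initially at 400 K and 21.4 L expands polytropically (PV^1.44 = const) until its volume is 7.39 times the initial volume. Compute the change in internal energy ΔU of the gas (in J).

P₁ = nRT₁/V₁ = 4.63×8.314×400/21.4 = 720 kPa.
Polytropic n=1.44: T₂ = T₁(V₁/V₂)^(n−1) = 400×(0.135)^0.44 = 166 K; P₂ = P₁(V₁/V₂)^n = 40.4 kPa.
For an ideal gas ΔU = nCvΔT with Cv = R/(γ−1) = 26.8 J/(mol·K).
ΔU = 4.63×26.8×(166−400) = -29100 J.

-29100 J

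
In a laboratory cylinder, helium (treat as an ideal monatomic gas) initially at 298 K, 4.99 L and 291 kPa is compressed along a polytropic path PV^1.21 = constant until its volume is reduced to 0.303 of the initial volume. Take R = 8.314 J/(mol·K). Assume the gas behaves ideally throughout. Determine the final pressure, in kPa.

1230 kPa

Polytropic n=1.21: T₂ = T₁(V₁/V₂)^(n−1) = 298×(3.30)^0.21 = 383 K; P₂ = P₁(V₁/V₂)^n = 1230 kPa.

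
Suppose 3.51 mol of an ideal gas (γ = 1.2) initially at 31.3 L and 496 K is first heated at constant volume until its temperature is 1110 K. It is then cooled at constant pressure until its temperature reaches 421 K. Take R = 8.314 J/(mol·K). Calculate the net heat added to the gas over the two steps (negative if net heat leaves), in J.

-31000 J

P₁ = nRT₁/V₁ = 3.51×8.314×496/31.3 = 462 kPa.
Step 1 — Isochoric: V stays 31.3 L; P/T = const ⇒ T₂ = 1110 K, P₂ = 1030 kPa.
W = 0 (no volume change).
ΔU = nCvΔT = 3.51×41.6×(1110−496) = 89600 J.
Q = ΔU = 89600 J.
State after step 1: P = 1030 kPa, V = 31.3 L, T = 1110 K.
Step 2 — Isobaric: P stays 1030 kPa; V/T = const ⇒ T₂ = 421 K, V₂ = 11.9 L.
W = PΔV = 1030×(11.9−31.3) kPa·L = -20100 J.
ΔU = nCvΔT = 3.51×41.6×(421−1110) = -101000 J.
Q = ΔU + W = nCpΔT = -121000 J.
Net over both steps: W = -20100 J, Q = -31000 J, ΔU = -10900 J.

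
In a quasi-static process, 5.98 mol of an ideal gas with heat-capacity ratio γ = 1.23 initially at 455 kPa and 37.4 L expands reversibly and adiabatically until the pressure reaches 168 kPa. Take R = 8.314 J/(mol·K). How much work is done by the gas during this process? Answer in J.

T₁ = P₁V₁/(nR) = 455×37.4/(5.98×8.314) = 342 K.
Adiabatic: T₂/T₁ = (P₂/P₁)^((γ−1)/γ) ⇒ T₂ = 342×(0.369)^0.187 = 284 K; V₂ = 84.1 L.
ΔU = nCvΔT = 5.98×36.1×(284−342) = -12600 J.
Q = 0 for an adiabatic process, so W = −ΔU = 12600 J.

12600 J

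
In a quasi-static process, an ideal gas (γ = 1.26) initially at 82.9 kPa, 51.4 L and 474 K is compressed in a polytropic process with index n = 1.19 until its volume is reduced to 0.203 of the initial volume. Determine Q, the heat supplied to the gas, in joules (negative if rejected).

-2140 J

n = P₁V₁/(RT₁) = 82.9×51.4/(8.314×474) = 1.08 mol.
Polytropic n=1.19: T₂ = T₁(V₁/V₂)^(n−1) = 474×(4.93)^0.19 = 642 K; P₂ = P₁(V₁/V₂)^n = 553 kPa.
W = (P₁V₁−P₂V₂)/(n−1) = (82.9×51.4−553×10.4)/0.19 = -7940 J.
ΔU = nCvΔT = 1.08×32.0×(642−474) = 5800 J.
Q = ΔU + W = -2140 J.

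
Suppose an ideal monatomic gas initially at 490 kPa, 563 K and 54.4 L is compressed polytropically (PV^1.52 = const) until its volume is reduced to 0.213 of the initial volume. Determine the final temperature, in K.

1260 K

Polytropic n=1.52: T₂ = T₁(V₁/V₂)^(n−1) = 563×(4.69)^0.52 = 1260 K; P₂ = P₁(V₁/V₂)^n = 5140 kPa.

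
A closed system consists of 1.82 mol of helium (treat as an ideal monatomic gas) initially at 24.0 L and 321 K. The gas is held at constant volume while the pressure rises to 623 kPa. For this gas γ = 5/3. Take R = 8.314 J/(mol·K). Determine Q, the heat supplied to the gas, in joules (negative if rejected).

P₁ = nRT₁/V₁ = 1.82×8.314×321/24.0 = 202 kPa.
Isochoric: V stays 24.0 L; P/T = const ⇒ T₂ = 988 K, P₂ = 623 kPa.
W = 0 (no volume change).
ΔU = nCvΔT = 1.82×12.5×(988−321) = 15100 J.
Q = ΔU = 15100 J.

15100 J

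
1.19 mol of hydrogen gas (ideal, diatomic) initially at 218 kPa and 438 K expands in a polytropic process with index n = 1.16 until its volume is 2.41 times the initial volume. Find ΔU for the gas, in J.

V₁ = nRT₁/P₁ = 1.19×8.314×438/218 = 19.9 L.
Polytropic n=1.16: T₂ = T₁(V₁/V₂)^(n−1) = 438×(0.415)^0.16 = 380 K; P₂ = P₁(V₁/V₂)^n = 78.6 kPa.
For an ideal gas ΔU = nCvΔT with Cv = (5/2)R = 20.8 J/(mol·K).
ΔU = 1.19×20.8×(380−438) = -1420 J.

-1420 J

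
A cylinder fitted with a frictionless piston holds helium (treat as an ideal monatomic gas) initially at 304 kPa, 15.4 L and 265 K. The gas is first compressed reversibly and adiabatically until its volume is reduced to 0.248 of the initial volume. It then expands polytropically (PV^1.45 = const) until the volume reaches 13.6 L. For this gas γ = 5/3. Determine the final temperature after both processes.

379 K

n = P₁V₁/(RT₁) = 304×15.4/(8.314×265) = 2.12 mol.
Step 1 — Adiabatic: TV^(γ−1) = const ⇒ T₂ = 265×(4.03)^0.667 = 671 K; PV^γ = const ⇒ P₂ = 3110 kPa.
ΔU = nCvΔT = 2.12×12.5×(671−265) = 10800 J.
Q = 0 for an adiabatic process, so W = −ΔU = -10800 J.
State after step 1: P = 3110 kPa, V = 3.82 L, T = 671 K.
Step 2 — Polytropic n=1.45: T₂ = T₁(V₁/V₂)^(n−1) = 671×(0.281)^0.45 = 379 K; P₂ = P₁(V₁/V₂)^n = 492 kPa.
W = (P₁V₁−P₂V₂)/(n−1) = (3110×3.82−492×13.6)/0.45 = 11500 J.
ΔU = nCvΔT = 2.12×12.5×(379−671) = -7740 J.
Q = ΔU + W = 3730 J.
Net over both steps: W = 706 J, Q = 3730 J, ΔU = 3020 J.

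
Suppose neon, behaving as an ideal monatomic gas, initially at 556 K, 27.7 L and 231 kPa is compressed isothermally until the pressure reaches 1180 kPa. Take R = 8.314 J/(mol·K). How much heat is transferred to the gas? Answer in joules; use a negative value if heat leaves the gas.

n = P₁V₁/(RT₁) = 231×27.7/(8.314×556) = 1.38 mol.
Isothermal: T stays 556 K; PV = const ⇒ V₂ = 5.42 L, P₂ = 1180 kPa.
ΔU = 0 (ideal gas, T constant).
W = nRT ln(V₂/V₁) = 1.38×8.314×556×ln(0.196) = -10400 J.
Q = ΔU + W = -10400 J.

-10400 J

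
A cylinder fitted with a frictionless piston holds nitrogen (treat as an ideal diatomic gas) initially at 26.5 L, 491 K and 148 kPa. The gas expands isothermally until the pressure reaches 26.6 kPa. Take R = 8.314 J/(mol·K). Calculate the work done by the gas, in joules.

6730 J

n = P₁V₁/(RT₁) = 148×26.5/(8.314×491) = 0.961 mol.
Isothermal: T stays 491 K; PV = const ⇒ V₂ = 147 L, P₂ = 26.6 kPa.
W = nRT ln(V₂/V₁) = 0.961×8.314×491×ln(5.56) = 6730 J.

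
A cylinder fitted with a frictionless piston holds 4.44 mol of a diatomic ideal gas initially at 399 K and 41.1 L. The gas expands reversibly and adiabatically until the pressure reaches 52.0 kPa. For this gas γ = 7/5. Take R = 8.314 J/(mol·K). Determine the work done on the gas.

P₁ = nRT₁/V₁ = 4.44×8.314×399/41.1 = 358 kPa.
Adiabatic: T₂/T₁ = (P₂/P₁)^((γ−1)/γ) ⇒ T₂ = 399×(0.145)^0.286 = 230 K; V₂ = 163 L.
ΔU = nCvΔT = 4.44×20.8×(230−399) = -15600 J.
Q = 0 for an adiabatic process, so W = −ΔU = 15600 J.
Work done on the gas = −W_by = -15600 J.

-15600 J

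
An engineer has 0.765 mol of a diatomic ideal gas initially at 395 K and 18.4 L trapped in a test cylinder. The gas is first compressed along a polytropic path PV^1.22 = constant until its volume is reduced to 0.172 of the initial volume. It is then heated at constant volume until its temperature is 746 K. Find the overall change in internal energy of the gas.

P₁ = nRT₁/V₁ = 0.765×8.314×395/18.4 = 137 kPa.
Step 1 — Polytropic n=1.22: T₂ = T₁(V₁/V₂)^(n−1) = 395×(5.81)^0.22 = 582 K; P₂ = P₁(V₁/V₂)^n = 1170 kPa.
W = (P₁V₁−P₂V₂)/(n−1) = (137×18.4−1170×3.16)/0.22 = -5400 J.
ΔU = nCvΔT = 0.765×20.8×(582−395) = 2970 J.
Q = ΔU + W = -2430 J.
State after step 1: P = 1170 kPa, V = 3.16 L, T = 582 K.
Step 2 — Isochoric: V stays 3.16 L; P/T = const ⇒ T₂ = 746 K, P₂ = 1500 kPa.
W = 0 (no volume change).
ΔU = nCvΔT = 0.765×20.8×(746−582) = 2610 J.
Q = ΔU = 2610 J.
Net over both steps: W = -5400 J, Q = 180 J, ΔU = 5580 J.

5580 J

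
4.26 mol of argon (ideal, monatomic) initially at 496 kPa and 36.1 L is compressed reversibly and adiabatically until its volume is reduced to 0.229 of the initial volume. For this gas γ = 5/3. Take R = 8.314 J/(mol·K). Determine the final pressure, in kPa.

5790 kPa

T₁ = P₁V₁/(nR) = 496×36.1/(4.26×8.314) = 506 K.
Adiabatic: TV^(γ−1) = const ⇒ T₂ = 506×(4.37)^0.667 = 1350 K; PV^γ = const ⇒ P₂ = 5790 kPa.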